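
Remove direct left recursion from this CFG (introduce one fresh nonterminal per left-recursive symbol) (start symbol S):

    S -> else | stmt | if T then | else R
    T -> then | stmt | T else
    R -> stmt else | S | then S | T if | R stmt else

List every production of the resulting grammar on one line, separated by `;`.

T, R are directly left-recursive.
For T: α = {else}, β = {then, stmt}. Rewrite as T → β T' and T' → α T' | ε.
For R: α = {stmt else}, β = {stmt else, S, then S, T if}. Rewrite as R → β R' and R' → α R' | ε.

S -> else | stmt | if T then | else R; T -> then T' | stmt T'; R -> stmt else R' | S R' | then S R' | T if R'; T' -> else T' | ε; R' -> stmt else R' | ε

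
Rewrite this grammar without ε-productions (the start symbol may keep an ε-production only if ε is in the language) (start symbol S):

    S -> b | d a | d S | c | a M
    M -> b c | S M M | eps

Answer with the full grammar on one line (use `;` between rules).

S -> b | d a | d S | c | a M | a; M -> b c | S M M | S M | S

Nullable set = {M}.
ε ∉ L(G), so no ε-production is kept.
Add the nullable-subset variants: S → a M gives a M | a. M → S M M gives S M M | S M | S.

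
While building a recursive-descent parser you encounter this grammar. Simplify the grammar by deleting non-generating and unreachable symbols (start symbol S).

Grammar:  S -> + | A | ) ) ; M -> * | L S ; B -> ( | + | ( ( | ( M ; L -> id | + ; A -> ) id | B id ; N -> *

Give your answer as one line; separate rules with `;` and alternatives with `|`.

Generating nonterminals: {A, B, L, M, N, S}.
Reachable from S after that: {A, B, L, M, S}.
Removed useless symbols: {N} and every production mentioning them.

S -> + | A | ) ); M -> * | L S; B -> ( | + | ( ( | ( M; L -> id | +; A -> ) id | B id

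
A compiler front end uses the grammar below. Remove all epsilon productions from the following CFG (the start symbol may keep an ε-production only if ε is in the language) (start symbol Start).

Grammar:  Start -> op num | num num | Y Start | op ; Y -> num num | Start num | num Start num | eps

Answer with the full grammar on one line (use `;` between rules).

Start -> op num | num num | Y Start | op; Y -> num num | Start num | num Start num

Nullable set = {Y}.
ε ∉ L(G), so no ε-production is kept.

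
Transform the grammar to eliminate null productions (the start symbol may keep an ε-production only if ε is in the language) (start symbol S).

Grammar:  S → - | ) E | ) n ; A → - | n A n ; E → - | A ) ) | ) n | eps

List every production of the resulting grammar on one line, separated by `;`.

Nullable nonterminals: {E}.
ε ∉ L(G), so no ε-production is kept.
Add the nullable-subset variants: S → ) E gives ) E | ).

S → - | ) E | ) | ) n; A → - | n A n; E → - | A ) ) | ) n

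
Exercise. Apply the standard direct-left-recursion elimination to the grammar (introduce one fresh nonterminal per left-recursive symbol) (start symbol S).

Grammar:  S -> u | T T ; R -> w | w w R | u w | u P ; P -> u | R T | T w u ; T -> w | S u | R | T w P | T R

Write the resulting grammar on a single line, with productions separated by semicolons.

S -> u | T T; R -> w | w w R | u w | u P; P -> u | R T | T w u; T -> w T' | S u T' | R T'; T' -> w P T' | R T' | ε

Left recursion appears on T.
For T: α = {w P, R}, β = {w, S u, R}. Rewrite as T → β T' and T' → α T' | ε.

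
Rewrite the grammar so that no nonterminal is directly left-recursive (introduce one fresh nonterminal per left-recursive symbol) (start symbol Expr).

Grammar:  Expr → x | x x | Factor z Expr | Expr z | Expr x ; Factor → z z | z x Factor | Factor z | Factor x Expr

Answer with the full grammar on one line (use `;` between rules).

Left recursion appears on Expr, Factor.
For Expr: α = {z, x}, β = {x, x x, Factor z Expr}. Rewrite as Expr → β Expr1 and Expr1 → α Expr1 | ε.
For Factor: α = {z, x Expr}, β = {z z, z x Factor}. Rewrite as Factor → β Factor1 and Factor1 → α Factor1 | ε.

Expr → x Expr1 | x x Expr1 | Factor z Expr Expr1; Factor → z z Factor1 | z x Factor Factor1; Expr1 → z Expr1 | x Expr1 | ε; Factor1 → z Factor1 | x Expr Factor1 | ε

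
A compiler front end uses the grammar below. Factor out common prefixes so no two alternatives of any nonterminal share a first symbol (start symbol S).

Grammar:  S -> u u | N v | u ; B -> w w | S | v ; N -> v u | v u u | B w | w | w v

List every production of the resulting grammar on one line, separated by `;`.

S -> N v | u S'; B -> w w | S | v; N -> B w | v u N' | w N''; S' -> u | ε; N' -> ε | u; N'' -> ε | v

S has alternatives sharing prefix 'u': factor to S → u S' with S' → u | ε.
N has alternatives sharing prefix 'v u': factor to N → v u N' with N' → ε | u.
N has alternatives sharing prefix 'w': factor to N → w N'' with N'' → ε | v.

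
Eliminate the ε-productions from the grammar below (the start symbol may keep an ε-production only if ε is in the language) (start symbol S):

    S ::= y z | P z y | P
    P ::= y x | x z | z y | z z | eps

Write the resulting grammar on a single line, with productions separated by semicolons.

Nullable set = {P, S}.
ε ∈ L(G) since S is nullable, so keep S → ε.
Add the nullable-subset variants: S → P z y gives P z y | z y.

S ::= y z | P z y | z y | P | ε; P ::= y x | x z | z y | z z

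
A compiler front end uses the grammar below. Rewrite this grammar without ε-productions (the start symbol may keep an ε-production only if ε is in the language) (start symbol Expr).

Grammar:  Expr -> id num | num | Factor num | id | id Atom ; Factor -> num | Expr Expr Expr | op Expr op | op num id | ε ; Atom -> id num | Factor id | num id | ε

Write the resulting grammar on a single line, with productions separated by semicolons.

Expr -> id num | num | Factor num | id | id Atom; Factor -> num | Expr Expr Expr | op Expr op | op num id; Atom -> id num | Factor id | id | num id

Nullable set = {Atom, Factor}.
ε ∉ L(G), so no ε-production is kept.
For each production, add variants omitting each subset of nullable occurrences: Atom → Factor id gives Factor id | id.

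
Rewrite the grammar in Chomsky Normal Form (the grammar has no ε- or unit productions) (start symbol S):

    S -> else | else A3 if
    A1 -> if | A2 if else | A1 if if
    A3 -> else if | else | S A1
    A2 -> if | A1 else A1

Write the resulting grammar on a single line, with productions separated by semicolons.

S -> else | X1 Y1; A1 -> if | A2 Y2 | A1 Y3; A3 -> X1 X2 | else | S A1; A2 -> if | A1 Y4; X1 -> else; X2 -> if; Y1 -> A3 X2; Y2 -> X2 X1; Y3 -> X2 X2; Y4 -> X1 A1

Introduce a nonterminal for each terminal appearing in a rule of length ≥ 2: X1 → else, X2 → if.
Binarize each right-hand side of length ≥ 3 by chaining fresh nonterminals (Y1, Y2, …): affected rules were S → X1 A3 X2; A1 → A2 X2 X1; A1 → A1 X2 X2; A2 → A1 X1 A1.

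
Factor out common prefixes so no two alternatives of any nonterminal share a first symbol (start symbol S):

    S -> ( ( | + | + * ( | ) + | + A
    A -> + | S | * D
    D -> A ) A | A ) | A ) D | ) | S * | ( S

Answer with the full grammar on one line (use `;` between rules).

S -> ( ( | ) + | + S'; A -> + | S | * D; D -> ) | S * | ( S | A ) D'; S' -> ε | * ( | A; D' -> A | ε | D

S has alternatives sharing prefix '+': factor to S → + S' with S' → ε | * ( | A.
D has alternatives sharing prefix 'A )': factor to D → A ) D' with D' → A | ε | D.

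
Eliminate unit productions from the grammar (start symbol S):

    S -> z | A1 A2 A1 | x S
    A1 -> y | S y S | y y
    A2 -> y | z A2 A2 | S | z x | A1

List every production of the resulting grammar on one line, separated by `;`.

S -> z | A1 A2 A1 | x S; A1 -> y | S y S | y y; A2 -> y | z A2 A2 | z x | S y S | y y | z | A1 A2 A1 | x S

Unit pairs: A2 ⇒* {A1, S}.
Replace each nonterminal's rules with the union of the non-unit rules of every nonterminal it unit-derives.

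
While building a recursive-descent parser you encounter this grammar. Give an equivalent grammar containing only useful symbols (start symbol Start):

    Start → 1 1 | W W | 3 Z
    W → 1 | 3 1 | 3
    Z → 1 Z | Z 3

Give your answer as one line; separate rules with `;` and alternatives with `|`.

Start → 1 1 | W W; W → 1 | 3 1 | 3

Generating nonterminals: {Start, W}.
Reachable from Start after that: {Start, W}.
Removed useless symbols: {Z} and every production mentioning them.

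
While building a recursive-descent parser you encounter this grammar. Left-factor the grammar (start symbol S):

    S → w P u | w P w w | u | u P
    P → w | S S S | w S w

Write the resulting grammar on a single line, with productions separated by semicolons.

S → w P S' | u S''; P → S S S | w P'; S' → u | w w; S'' → ε | P; P' → ε | S w

S has alternatives sharing prefix 'w P': factor to S → w P S' with S' → u | w w.
S has alternatives sharing prefix 'u': factor to S → u S'' with S'' → ε | P.
P has alternatives sharing prefix 'w': factor to P → w P' with P' → ε | S w.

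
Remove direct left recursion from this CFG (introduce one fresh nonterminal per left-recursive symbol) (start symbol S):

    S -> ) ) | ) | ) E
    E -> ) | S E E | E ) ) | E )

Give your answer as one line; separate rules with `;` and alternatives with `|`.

Left recursion appears on E.
For E: α = {) ), )}, β = {), S E E}. Rewrite as E → β E' and E' → α E' | ε.

S -> ) ) | ) | ) E; E -> ) E' | S E E E'; E' -> ) ) E' | ) E' | epsilon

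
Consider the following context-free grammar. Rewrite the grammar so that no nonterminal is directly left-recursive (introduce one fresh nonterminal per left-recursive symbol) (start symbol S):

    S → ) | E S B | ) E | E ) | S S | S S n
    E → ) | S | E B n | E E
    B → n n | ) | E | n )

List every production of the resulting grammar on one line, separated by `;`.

S → ) S' | E S B S' | ) E S' | E ) S'; E → ) E' | S E'; B → n n | ) | E | n ); S' → S S' | S n S' | epsilon; E' → B n E' | E E' | epsilon

Directly left-recursive nonterminals: S, E.
For S: α = {S, S n}, β = {), E S B, ) E, E )}. Rewrite as S → β S' and S' → α S' | ε.
For E: α = {B n, E}, β = {), S}. Rewrite as E → β E' and E' → α E' | ε.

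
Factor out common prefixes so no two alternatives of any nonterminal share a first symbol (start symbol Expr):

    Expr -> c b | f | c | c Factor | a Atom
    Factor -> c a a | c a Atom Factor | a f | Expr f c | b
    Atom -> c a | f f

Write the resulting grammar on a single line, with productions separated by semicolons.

Expr -> f | a Atom | c Expr1; Factor -> a f | Expr f c | b | c a Factor1; Atom -> c a | f f; Expr1 -> b | ε | Factor; Factor1 -> a | Atom Factor

Expr has alternatives sharing prefix 'c': factor to Expr → c Expr1 with Expr1 → b | ε | Factor.
Factor has alternatives sharing prefix 'c a': factor to Factor → c a Factor1 with Factor1 → a | Atom Factor.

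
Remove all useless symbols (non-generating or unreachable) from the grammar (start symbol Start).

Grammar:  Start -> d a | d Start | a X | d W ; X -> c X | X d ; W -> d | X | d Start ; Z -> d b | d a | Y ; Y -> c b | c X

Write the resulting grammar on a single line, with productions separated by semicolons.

Start -> d a | d Start | d W; W -> d | d Start

Generating nonterminals: {Start, W, Y, Z}.
Reachable from Start after that: {Start, W}.
Removed useless symbols: {X, Y, Z} and every production mentioning them.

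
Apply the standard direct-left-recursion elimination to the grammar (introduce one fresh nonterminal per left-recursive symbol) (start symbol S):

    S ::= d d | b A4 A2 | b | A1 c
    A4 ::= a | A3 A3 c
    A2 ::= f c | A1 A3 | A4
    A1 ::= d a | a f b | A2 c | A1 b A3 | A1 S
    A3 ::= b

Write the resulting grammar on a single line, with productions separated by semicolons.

S ::= d d | b A4 A2 | b | A1 c; A4 ::= a | A3 A3 c; A2 ::= f c | A1 A3 | A4; A1 ::= d a A1' | a f b A1' | A2 c A1'; A3 ::= b; A1' ::= b A3 A1' | S A1' | epsilon

Left recursion appears on A1.
For A1: α = {b A3, S}, β = {d a, a f b, A2 c}. Rewrite as A1 → β A1' and A1' → α A1' | ε.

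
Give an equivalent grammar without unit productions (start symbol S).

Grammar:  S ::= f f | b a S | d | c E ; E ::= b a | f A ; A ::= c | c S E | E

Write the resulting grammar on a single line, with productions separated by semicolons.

Unit pairs: A ⇒* {E}.
For every A with A ⇒* B via unit rules, add B's non-unit alternatives to A; then delete every rule of the form X → Y.

S ::= f f | b a S | d | c E; E ::= b a | f A; A ::= b a | f A | c | c S E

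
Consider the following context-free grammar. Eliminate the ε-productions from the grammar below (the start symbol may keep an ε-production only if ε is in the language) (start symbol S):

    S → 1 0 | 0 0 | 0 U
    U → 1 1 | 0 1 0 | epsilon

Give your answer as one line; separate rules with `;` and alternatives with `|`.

S → 1 0 | 0 0 | 0 U | 0; U → 1 1 | 0 1 0

Nullable set = {U}.
ε ∉ L(G), so no ε-production is kept.
For each production, add variants omitting each subset of nullable occurrences: S → 0 U gives 0 U | 0.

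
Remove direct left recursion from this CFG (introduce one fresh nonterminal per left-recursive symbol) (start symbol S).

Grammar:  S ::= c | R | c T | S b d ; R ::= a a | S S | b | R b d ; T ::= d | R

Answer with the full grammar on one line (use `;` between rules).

S, R are directly left-recursive.
For S: α = {b d}, β = {c, R, c T}. Rewrite as S → β S' and S' → α S' | ε.
For R: α = {b d}, β = {a a, S S, b}. Rewrite as R → β R' and R' → α R' | ε.

S ::= c S' | R S' | c T S'; R ::= a a R' | S S R' | b R'; T ::= d | R; S' ::= b d S' | ε; R' ::= b d R' | ε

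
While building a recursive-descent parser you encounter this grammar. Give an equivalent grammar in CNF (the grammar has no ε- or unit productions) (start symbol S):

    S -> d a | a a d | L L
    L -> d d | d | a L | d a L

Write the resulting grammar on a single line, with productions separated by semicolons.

S -> X1 X2 | X2 Y1 | L L; L -> X1 X1 | d | X2 L | X1 Y2; X1 -> d; X2 -> a; Y1 -> X2 X1; Y2 -> X2 L

Introduce a nonterminal for each terminal appearing in a rule of length ≥ 2: X1 → d, X2 → a.
Binarize each right-hand side of length ≥ 3 by chaining fresh nonterminals (Y1, Y2, …): affected rules were S → X2 X2 X1; L → X1 X2 L.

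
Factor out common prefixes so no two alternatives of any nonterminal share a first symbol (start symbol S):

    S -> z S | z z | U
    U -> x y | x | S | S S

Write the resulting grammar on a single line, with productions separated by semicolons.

S has alternatives sharing prefix 'z': factor to S → z S' with S' → S | z.
U has alternatives sharing prefix 'x': factor to U → x U' with U' → y | ε.
U has alternatives sharing prefix 'S': factor to U → S U'' with U'' → ε | S.

S -> U | z S'; U -> x U' | S U''; S' -> S | z; U' -> y | ε; U'' -> ε | S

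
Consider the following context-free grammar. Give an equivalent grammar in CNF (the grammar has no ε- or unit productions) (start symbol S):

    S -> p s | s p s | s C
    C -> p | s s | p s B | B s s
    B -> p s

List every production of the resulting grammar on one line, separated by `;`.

Introduce a nonterminal for each terminal appearing in a rule of length ≥ 2: X1 → p, X2 → s.
Binarize each right-hand side of length ≥ 3 by chaining fresh nonterminals (Y1, Y2, …): affected rules were S → X2 X1 X2; C → X1 X2 B; C → B X2 X2.

S -> X1 X2 | X2 Y1 | X2 C; C -> p | X2 X2 | X1 Y2 | B Y3; B -> X1 X2; X1 -> p; X2 -> s; Y1 -> X1 X2; Y2 -> X2 B; Y3 -> X2 X2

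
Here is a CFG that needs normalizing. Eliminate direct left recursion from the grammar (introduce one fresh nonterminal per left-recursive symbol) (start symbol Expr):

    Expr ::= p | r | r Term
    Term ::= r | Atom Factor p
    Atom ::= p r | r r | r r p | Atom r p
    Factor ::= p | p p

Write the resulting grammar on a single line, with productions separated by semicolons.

Atom is directly left-recursive.
For Atom: α = {r p}, β = {p r, r r, r r p}. Rewrite as Atom → β Atom1 and Atom1 → α Atom1 | ε.

Expr ::= p | r | r Term; Term ::= r | Atom Factor p; Atom ::= p r Atom1 | r r Atom1 | r r p Atom1; Factor ::= p | p p; Atom1 ::= r p Atom1 | ε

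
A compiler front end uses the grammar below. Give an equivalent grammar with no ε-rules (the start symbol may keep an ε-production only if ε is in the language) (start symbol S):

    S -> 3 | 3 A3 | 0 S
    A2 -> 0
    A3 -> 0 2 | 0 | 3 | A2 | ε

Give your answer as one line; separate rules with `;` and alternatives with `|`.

Nullable set = {A3}.
ε ∉ L(G), so no ε-production is kept.

S -> 3 | 3 A3 | 0 S; A2 -> 0; A3 -> 0 2 | 0 | 3 | A2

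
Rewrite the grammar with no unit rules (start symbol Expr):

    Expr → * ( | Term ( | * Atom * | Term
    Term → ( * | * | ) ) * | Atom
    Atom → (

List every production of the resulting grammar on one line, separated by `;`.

Expr → ( * | * | ) ) * | ( | * ( | Term ( | * Atom *; Term → ( * | * | ) ) * | (; Atom → (

Unit pairs: Expr ⇒* {Atom, Term}; Term ⇒* {Atom}.
For every A with A ⇒* B via unit rules, add B's non-unit alternatives to A; then delete every rule of the form X → Y.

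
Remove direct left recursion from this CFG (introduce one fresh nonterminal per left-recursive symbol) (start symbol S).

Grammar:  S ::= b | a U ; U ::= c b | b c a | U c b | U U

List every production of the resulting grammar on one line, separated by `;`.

Left recursion appears on U.
For U: α = {c b, U}, β = {c b, b c a}. Rewrite as U → β U' and U' → α U' | ε.

S ::= b | a U; U ::= c b U' | b c a U'; U' ::= c b U' | U U' | ε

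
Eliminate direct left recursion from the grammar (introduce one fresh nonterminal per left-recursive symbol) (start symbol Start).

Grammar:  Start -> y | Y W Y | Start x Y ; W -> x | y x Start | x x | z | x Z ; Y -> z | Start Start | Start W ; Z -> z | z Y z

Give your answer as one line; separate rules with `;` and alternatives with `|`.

Directly left-recursive nonterminal: Start.
For Start: α = {x Y}, β = {y, Y W Y}. Rewrite as Start → β Start1 and Start1 → α Start1 | ε.

Start -> y Start1 | Y W Y Start1; W -> x | y x Start | x x | z | x Z; Y -> z | Start Start | Start W; Z -> z | z Y z; Start1 -> x Y Start1 | eps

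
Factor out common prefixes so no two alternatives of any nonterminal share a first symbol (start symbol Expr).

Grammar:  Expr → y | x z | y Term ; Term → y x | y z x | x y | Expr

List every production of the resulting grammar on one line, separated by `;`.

Expr has alternatives sharing prefix 'y': factor to Expr → y Expr1 with Expr1 → ε | Term.
Term has alternatives sharing prefix 'y': factor to Term → y Term1 with Term1 → x | z x.

Expr → x z | y Expr1; Term → x y | Expr | y Term1; Expr1 → ε | Term; Term1 → x | z x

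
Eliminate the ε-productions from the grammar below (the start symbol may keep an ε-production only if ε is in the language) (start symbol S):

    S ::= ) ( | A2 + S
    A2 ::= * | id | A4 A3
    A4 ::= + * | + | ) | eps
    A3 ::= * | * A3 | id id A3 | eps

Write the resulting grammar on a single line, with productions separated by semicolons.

S ::= ) ( | A2 + S | + S; A2 ::= * | id | A4 A3 | A4 | A3; A4 ::= + * | + | ); A3 ::= * | * A3 | id id A3 | id id

Nullable nonterminals: {A2, A3, A4}.
ε ∉ L(G), so no ε-production is kept.
Expand every rule over subsets of its nullable positions: S → A2 + S gives A2 + S | + S. A2 → A4 A3 gives A4 A3 | A4 | A3. A3 → id id A3 gives id id A3 | id id.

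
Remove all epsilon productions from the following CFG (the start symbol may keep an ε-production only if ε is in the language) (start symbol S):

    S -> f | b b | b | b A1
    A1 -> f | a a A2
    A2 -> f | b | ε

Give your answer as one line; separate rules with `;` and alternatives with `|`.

Nullable nonterminals: {A2}.
ε ∉ L(G), so no ε-production is kept.
For each production, add variants omitting each subset of nullable occurrences: A1 → a a A2 gives a a A2 | a a.

S -> f | b b | b | b A1; A1 -> f | a a A2 | a a; A2 -> f | b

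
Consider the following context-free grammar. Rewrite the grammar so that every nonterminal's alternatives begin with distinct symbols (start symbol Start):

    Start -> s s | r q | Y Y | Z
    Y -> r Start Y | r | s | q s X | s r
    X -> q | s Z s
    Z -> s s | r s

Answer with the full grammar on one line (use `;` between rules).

Y has alternatives sharing prefix 'r': factor to Y → r Y1 with Y1 → Start Y | ε.
Y has alternatives sharing prefix 's': factor to Y → s Y2 with Y2 → ε | r.

Start -> s s | r q | Y Y | Z; Y -> q s X | r Y1 | s Y2; X -> q | s Z s; Z -> s s | r s; Y1 -> Start Y | ε; Y2 -> ε | r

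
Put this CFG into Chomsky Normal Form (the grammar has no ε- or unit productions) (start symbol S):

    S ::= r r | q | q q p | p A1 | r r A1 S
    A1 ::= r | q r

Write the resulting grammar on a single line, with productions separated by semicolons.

Introduce a nonterminal for each terminal appearing in a rule of length ≥ 2: X1 → r, X2 → q, X3 → p.
Binarize each right-hand side of length ≥ 3 by chaining fresh nonterminals (Y1, Y2, …): affected rules were S → X2 X2 X3; S → X1 X1 A1 S.

S ::= X1 X1 | q | X2 Y1 | X3 A1 | X1 Y2; A1 ::= r | X2 X1; X1 ::= r; X2 ::= q; X3 ::= p; Y1 ::= X2 X3; Y2 ::= X1 Y3; Y3 ::= A1 S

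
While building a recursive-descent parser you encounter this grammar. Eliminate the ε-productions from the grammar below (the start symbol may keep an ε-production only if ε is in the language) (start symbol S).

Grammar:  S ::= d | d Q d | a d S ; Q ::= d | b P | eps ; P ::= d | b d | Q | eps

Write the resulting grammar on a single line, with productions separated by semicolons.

Nullable set = {P, Q}.
ε ∉ L(G), so no ε-production is kept.
Add the nullable-subset variants: S → d Q d gives d Q d | d d. Q → b P gives b P | b.

S ::= d | d Q d | d d | a d S; Q ::= d | b P | b; P ::= d | b d | Q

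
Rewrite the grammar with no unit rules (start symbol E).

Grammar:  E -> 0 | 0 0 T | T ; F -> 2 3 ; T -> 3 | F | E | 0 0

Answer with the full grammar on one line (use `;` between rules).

E -> 0 | 0 0 T | 2 3 | 3 | 0 0; F -> 2 3; T -> 0 | 0 0 T | 2 3 | 3 | 0 0

Unit pairs: E ⇒* {F, T}; T ⇒* {E, F}.
For each unit pair (A, B), copy every non-unit production of B to A, then drop all unit productions.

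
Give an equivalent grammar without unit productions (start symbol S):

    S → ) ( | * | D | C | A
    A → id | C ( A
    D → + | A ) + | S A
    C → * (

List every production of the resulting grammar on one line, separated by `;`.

Unit pairs: S ⇒* {A, C, D}.
For each unit pair (A, B), copy every non-unit production of B to A, then drop all unit productions.

S → + | A ) + | S A | * ( | ) ( | * | id | C ( A; A → id | C ( A; D → + | A ) + | S A; C → * (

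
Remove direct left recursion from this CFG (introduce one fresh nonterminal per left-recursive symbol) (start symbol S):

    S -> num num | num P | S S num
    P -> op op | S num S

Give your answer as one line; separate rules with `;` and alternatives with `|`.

S -> num num S' | num P S'; P -> op op | S num S; S' -> S num S' | epsilon

Left recursion appears on S.
For S: α = {S num}, β = {num num, num P}. Rewrite as S → β S' and S' → α S' | ε.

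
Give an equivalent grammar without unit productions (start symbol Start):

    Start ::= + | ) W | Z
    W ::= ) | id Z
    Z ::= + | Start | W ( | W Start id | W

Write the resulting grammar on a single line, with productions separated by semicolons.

Start ::= + | W ( | W Start id | ) W | ) | id Z; W ::= ) | id Z; Z ::= + | W ( | W Start id | ) W | ) | id Z

Unit pairs: Start ⇒* {W, Z}; Z ⇒* {Start, W}.
For each unit pair (A, B), copy every non-unit production of B to A, then drop all unit productions.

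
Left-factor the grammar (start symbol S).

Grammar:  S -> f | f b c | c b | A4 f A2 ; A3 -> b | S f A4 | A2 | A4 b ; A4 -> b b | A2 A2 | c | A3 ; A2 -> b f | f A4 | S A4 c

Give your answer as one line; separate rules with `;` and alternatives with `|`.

S has alternatives sharing prefix 'f': factor to S → f S' with S' → ε | b c.

S -> c b | A4 f A2 | f S'; A3 -> b | S f A4 | A2 | A4 b; A4 -> b b | A2 A2 | c | A3; A2 -> b f | f A4 | S A4 c; S' -> ε | b c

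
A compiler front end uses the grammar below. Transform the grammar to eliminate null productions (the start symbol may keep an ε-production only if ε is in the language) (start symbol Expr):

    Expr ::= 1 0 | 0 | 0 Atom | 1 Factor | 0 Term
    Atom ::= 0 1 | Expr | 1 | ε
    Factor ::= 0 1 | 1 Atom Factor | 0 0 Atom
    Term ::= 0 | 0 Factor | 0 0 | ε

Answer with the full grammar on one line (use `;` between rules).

The nullable symbols are {Atom, Term}.
ε ∉ L(G), so no ε-production is kept.
Expand every rule over subsets of its nullable positions: Factor → 1 Atom Factor gives 1 Atom Factor | 1 Factor. Factor → 0 0 Atom gives 0 0 Atom | 0 0.

Expr ::= 1 0 | 0 | 0 Atom | 1 Factor | 0 Term; Atom ::= 0 1 | Expr | 1; Factor ::= 0 1 | 1 Atom Factor | 1 Factor | 0 0 Atom | 0 0; Term ::= 0 | 0 Factor | 0 0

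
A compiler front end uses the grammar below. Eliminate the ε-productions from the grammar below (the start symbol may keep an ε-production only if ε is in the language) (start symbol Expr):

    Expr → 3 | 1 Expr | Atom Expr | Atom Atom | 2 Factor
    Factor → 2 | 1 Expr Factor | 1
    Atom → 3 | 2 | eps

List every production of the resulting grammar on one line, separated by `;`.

Nullable nonterminals: {Atom, Expr}.
ε ∈ L(G) since Expr is nullable, so keep Expr → ε.
Add the nullable-subset variants: Expr → 1 Expr gives 1 Expr | 1. Expr → Atom Expr gives Atom Expr | Atom. Factor → 1 Expr Factor gives 1 Expr Factor | 1 Factor.

Expr → 3 | 1 Expr | 1 | Atom Expr | Atom | Atom Atom | 2 Factor | ε; Factor → 2 | 1 Expr Factor | 1 Factor | 1; Atom → 3 | 2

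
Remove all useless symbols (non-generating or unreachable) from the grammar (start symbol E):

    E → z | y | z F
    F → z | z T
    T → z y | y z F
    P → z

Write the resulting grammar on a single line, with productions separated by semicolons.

Generating nonterminals: {E, F, P, T}.
Reachable from E after that: {E, F, T}.
Removed useless symbols: {P} and every production mentioning them.

E → z | y | z F; F → z | z T; T → z y | y z F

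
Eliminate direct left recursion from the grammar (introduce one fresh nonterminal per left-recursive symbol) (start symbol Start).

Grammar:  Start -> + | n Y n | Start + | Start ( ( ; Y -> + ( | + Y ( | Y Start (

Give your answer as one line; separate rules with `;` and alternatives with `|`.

Start -> + Start1 | n Y n Start1; Y -> + ( Y1 | + Y ( Y1; Start1 -> + Start1 | ( ( Start1 | ε; Y1 -> Start ( Y1 | ε

Directly left-recursive nonterminals: Start, Y.
For Start: α = {+, ( (}, β = {+, n Y n}. Rewrite as Start → β Start1 and Start1 → α Start1 | ε.
For Y: α = {Start (}, β = {+ (, + Y (}. Rewrite as Y → β Y1 and Y1 → α Y1 | ε.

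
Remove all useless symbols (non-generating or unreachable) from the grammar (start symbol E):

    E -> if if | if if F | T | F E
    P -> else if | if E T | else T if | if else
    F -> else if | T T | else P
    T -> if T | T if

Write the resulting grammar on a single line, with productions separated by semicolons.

Generating nonterminals: {E, F, P}.
Reachable from E after that: {E, F, P}.
Removed useless symbols: {T} and every production mentioning them.

E -> if if | if if F | F E; P -> else if | if else; F -> else if | else P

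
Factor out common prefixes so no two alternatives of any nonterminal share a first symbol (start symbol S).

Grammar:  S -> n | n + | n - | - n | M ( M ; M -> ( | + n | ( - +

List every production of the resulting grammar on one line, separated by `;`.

S has alternatives sharing prefix 'n': factor to S → n S' with S' → ε | + | -.
M has alternatives sharing prefix '(': factor to M → ( M' with M' → ε | - +.

S -> - n | M ( M | n S'; M -> + n | ( M'; S' -> ε | + | -; M' -> ε | - +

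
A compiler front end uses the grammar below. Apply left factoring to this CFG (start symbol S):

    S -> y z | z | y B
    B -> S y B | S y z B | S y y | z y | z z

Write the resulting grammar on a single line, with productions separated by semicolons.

S has alternatives sharing prefix 'y': factor to S → y S' with S' → z | B.
B has alternatives sharing prefix 'S y': factor to B → S y B' with B' → B | z B | y.
B has alternatives sharing prefix 'z': factor to B → z B'' with B'' → y | z.

S -> z | y S'; B -> S y B' | z B''; S' -> z | B; B' -> B | z B | y; B'' -> y | z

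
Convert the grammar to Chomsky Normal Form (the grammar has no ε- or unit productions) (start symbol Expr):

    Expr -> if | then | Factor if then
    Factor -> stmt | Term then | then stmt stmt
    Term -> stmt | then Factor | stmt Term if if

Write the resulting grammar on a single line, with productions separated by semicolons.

Expr -> if | then | Factor Y1; Factor -> stmt | Term X2 | X2 Y2; Term -> stmt | X2 Factor | X3 Y3; X1 -> if; X2 -> then; X3 -> stmt; Y1 -> X1 X2; Y2 -> X3 X3; Y3 -> Term Y4; Y4 -> X1 X1

Introduce a nonterminal for each terminal appearing in a rule of length ≥ 2: X1 → if, X2 → then, X3 → stmt.
Binarize each right-hand side of length ≥ 3 by chaining fresh nonterminals (Y1, Y2, …): affected rules were Expr → Factor X1 X2; Factor → X2 X3 X3; Term → X3 Term X1 X1.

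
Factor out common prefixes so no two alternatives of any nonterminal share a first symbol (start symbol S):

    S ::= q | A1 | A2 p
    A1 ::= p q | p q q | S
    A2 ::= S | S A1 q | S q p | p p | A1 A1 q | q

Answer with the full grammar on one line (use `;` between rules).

S ::= q | A1 | A2 p; A1 ::= S | p q A1'; A2 ::= p p | A1 A1 q | q | S A2'; A1' ::= ε | q; A2' ::= ε | A1 q | q p

A1 has alternatives sharing prefix 'p q': factor to A1 → p q A1' with A1' → ε | q.
A2 has alternatives sharing prefix 'S': factor to A2 → S A2' with A2' → ε | A1 q | q p.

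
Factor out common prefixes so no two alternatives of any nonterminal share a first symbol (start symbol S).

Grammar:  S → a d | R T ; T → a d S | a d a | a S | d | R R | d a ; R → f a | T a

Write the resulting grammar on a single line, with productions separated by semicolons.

S → a d | R T; T → R R | a T' | d T''; R → f a | T a; T' → S | d T'''; T'' → ε | a; T''' → S | a

T has alternatives sharing prefix 'a': factor to T → a T' with T' → d S | d a | S.
T has alternatives sharing prefix 'd': factor to T → d T'' with T'' → ε | a.
T' has alternatives sharing prefix 'd': factor to T' → d T''' with T''' → S | a.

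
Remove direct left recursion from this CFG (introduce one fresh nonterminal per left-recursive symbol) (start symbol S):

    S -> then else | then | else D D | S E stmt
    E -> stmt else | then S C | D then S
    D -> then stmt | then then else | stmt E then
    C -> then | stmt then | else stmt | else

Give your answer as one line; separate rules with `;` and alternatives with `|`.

Directly left-recursive nonterminal: S.
For S: α = {E stmt}, β = {then else, then, else D D}. Rewrite as S → β S' and S' → α S' | ε.

S -> then else S' | then S' | else D D S'; E -> stmt else | then S C | D then S; D -> then stmt | then then else | stmt E then; C -> then | stmt then | else stmt | else; S' -> E stmt S' | ε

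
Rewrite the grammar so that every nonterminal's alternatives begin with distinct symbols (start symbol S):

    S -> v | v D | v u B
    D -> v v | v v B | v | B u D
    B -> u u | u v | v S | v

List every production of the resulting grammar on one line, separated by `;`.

S -> v S'; D -> B u D | v D'; B -> u B' | v B''; S' -> eps | D | u B; D' -> eps | v D''; B' -> u | v; B'' -> S | eps; D'' -> eps | B

S has alternatives sharing prefix 'v': factor to S → v S' with S' → ε | D | u B.
D has alternatives sharing prefix 'v': factor to D → v D' with D' → v | v B | ε.
B has alternatives sharing prefix 'u': factor to B → u B' with B' → u | v.
B has alternatives sharing prefix 'v': factor to B → v B'' with B'' → S | ε.
D' has alternatives sharing prefix 'v': factor to D' → v D'' with D'' → ε | B.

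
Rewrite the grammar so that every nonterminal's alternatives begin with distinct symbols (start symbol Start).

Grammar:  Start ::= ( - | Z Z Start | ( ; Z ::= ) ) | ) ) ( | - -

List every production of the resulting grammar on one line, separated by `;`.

Start ::= Z Z Start | ( Start1; Z ::= - - | ) ) Z1; Start1 ::= - | ε; Z1 ::= ε | (

Start has alternatives sharing prefix '(': factor to Start → ( Start1 with Start1 → - | ε.
Z has alternatives sharing prefix ') )': factor to Z → ) ) Z1 with Z1 → ε | (.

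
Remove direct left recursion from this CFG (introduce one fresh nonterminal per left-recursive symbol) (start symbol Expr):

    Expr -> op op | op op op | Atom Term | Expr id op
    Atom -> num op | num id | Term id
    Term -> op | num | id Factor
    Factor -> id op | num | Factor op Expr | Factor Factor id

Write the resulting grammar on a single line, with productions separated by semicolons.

Expr -> op op Expr1 | op op op Expr1 | Atom Term Expr1; Atom -> num op | num id | Term id; Term -> op | num | id Factor; Factor -> id op Factor1 | num Factor1; Expr1 -> id op Expr1 | ε; Factor1 -> op Expr Factor1 | Factor id Factor1 | ε

Directly left-recursive nonterminals: Expr, Factor.
For Expr: α = {id op}, β = {op op, op op op, Atom Term}. Rewrite as Expr → β Expr1 and Expr1 → α Expr1 | ε.
For Factor: α = {op Expr, Factor id}, β = {id op, num}. Rewrite as Factor → β Factor1 and Factor1 → α Factor1 | ε.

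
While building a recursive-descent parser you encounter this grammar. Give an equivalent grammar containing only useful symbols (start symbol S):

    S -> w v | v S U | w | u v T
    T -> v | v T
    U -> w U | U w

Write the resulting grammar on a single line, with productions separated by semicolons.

S -> w v | w | u v T; T -> v | v T

Generating nonterminals: {S, T}.
Reachable from S after that: {S, T}.
Removed useless symbols: {U} and every production mentioning them.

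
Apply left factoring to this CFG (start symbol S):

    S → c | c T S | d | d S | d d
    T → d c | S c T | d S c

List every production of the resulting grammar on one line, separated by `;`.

S has alternatives sharing prefix 'd': factor to S → d S' with S' → ε | S | d.
S has alternatives sharing prefix 'c': factor to S → c S'' with S'' → ε | T S.
T has alternatives sharing prefix 'd': factor to T → d T' with T' → c | S c.

S → d S' | c S''; T → S c T | d T'; S' → ε | S | d; S'' → ε | T S; T' → c | S c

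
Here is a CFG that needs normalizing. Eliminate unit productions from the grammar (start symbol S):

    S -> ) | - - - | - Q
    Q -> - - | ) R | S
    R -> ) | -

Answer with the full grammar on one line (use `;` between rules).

Unit pairs: Q ⇒* {S}.
For each unit pair (A, B), copy every non-unit production of B to A, then drop all unit productions.

S -> ) | - - - | - Q; Q -> ) | - - - | - Q | - - | ) R; R -> ) | -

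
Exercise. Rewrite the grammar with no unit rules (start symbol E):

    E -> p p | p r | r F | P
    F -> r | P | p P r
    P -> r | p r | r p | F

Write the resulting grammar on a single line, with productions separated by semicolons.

Unit pairs: E ⇒* {F, P}; F ⇒* {P}; P ⇒* {F}.
For every A with A ⇒* B via unit rules, add B's non-unit alternatives to A; then delete every rule of the form X → Y.

E -> p p | p r | r F | r | r p | p P r; F -> r | p P r | p r | r p; P -> r | p P r | p r | r p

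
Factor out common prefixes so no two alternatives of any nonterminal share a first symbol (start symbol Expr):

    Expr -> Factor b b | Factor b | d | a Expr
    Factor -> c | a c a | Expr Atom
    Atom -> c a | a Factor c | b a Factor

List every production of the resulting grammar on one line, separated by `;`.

Expr -> d | a Expr | Factor b Expr1; Factor -> c | a c a | Expr Atom; Atom -> c a | a Factor c | b a Factor; Expr1 -> b | ε

Expr has alternatives sharing prefix 'Factor b': factor to Expr → Factor b Expr1 with Expr1 → b | ε.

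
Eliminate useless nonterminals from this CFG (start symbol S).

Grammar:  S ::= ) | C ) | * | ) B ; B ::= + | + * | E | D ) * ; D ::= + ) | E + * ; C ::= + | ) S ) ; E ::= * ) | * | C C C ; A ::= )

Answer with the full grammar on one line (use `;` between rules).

S ::= ) | C ) | * | ) B; B ::= + | + * | E | D ) *; D ::= + ) | E + *; C ::= + | ) S ); E ::= * ) | * | C C C

Generating nonterminals: {A, B, C, D, E, S}.
Reachable from S after that: {B, C, D, E, S}.
Removed useless symbols: {A} and every production mentioning them.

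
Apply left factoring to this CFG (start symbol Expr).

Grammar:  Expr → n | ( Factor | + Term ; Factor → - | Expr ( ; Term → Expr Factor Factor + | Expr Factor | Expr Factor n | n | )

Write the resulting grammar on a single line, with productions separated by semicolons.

Term has alternatives sharing prefix 'Expr Factor': factor to Term → Expr Factor Term1 with Term1 → Factor + | ε | n.

Expr → n | ( Factor | + Term; Factor → - | Expr (; Term → n | ) | Expr Factor Term1; Term1 → Factor + | ε | n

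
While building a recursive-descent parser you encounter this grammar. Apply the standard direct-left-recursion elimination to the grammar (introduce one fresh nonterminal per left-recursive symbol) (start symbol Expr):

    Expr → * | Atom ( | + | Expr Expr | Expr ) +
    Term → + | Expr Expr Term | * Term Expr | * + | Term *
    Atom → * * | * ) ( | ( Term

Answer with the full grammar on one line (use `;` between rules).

Expr → * Expr1 | Atom ( Expr1 | + Expr1; Term → + Term1 | Expr Expr Term Term1 | * Term Expr Term1 | * + Term1; Atom → * * | * ) ( | ( Term; Expr1 → Expr Expr1 | ) + Expr1 | ε; Term1 → * Term1 | ε

Expr, Term are directly left-recursive.
For Expr: α = {Expr, ) +}, β = {*, Atom (, +}. Rewrite as Expr → β Expr1 and Expr1 → α Expr1 | ε.
For Term: α = {*}, β = {+, Expr Expr Term, * Term Expr, * +}. Rewrite as Term → β Term1 and Term1 → α Term1 | ε.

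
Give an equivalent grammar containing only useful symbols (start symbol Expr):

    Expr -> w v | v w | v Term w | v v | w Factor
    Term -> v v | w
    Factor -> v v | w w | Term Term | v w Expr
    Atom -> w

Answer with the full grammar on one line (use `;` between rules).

Expr -> w v | v w | v Term w | v v | w Factor; Term -> v v | w; Factor -> v v | w w | Term Term | v w Expr

Generating nonterminals: {Atom, Expr, Factor, Term}.
Reachable from Expr after that: {Expr, Factor, Term}.
Removed useless symbols: {Atom} and every production mentioning them.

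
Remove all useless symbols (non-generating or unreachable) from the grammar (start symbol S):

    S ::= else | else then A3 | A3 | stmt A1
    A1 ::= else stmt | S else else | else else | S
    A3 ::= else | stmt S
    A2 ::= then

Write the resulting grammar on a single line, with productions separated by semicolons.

S ::= else | else then A3 | A3 | stmt A1; A1 ::= else stmt | S else else | else else | S; A3 ::= else | stmt S

Generating nonterminals: {A1, A2, A3, S}.
Reachable from S after that: {A1, A3, S}.
Removed useless symbols: {A2} and every production mentioning them.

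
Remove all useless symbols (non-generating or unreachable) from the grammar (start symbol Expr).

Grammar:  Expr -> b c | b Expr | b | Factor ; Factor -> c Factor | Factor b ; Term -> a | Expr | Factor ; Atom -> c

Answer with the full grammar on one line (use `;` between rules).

Generating nonterminals: {Atom, Expr, Term}.
Reachable from Expr after that: {Expr}.
Removed useless symbols: {Atom, Factor, Term} and every production mentioning them.

Expr -> b c | b Expr | b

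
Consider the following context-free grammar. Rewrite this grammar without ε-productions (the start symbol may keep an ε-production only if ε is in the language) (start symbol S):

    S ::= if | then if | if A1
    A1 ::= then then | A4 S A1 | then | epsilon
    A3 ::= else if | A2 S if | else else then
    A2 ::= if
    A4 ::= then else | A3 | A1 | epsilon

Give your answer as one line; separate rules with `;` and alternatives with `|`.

S ::= if | then if | if A1; A1 ::= then then | A4 S A1 | A4 S | S A1 | S | then; A3 ::= else if | A2 S if | else else then; A2 ::= if; A4 ::= then else | A3 | A1

Nullable set = {A1, A4}.
ε ∉ L(G), so no ε-production is kept.
Add the nullable-subset variants: A1 → A4 S A1 gives A4 S A1 | A4 S | S A1 | S.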